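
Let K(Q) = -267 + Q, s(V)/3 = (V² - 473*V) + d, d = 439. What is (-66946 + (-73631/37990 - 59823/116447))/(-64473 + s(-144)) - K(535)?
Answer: -2775054726195721/10341979463720 ≈ -268.33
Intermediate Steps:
s(V) = 1317 - 1419*V + 3*V² (s(V) = 3*((V² - 473*V) + 439) = 3*(439 + V² - 473*V) = 1317 - 1419*V + 3*V²)
(-66946 + (-73631/37990 - 59823/116447))/(-64473 + s(-144)) - K(535) = (-66946 + (-73631/37990 - 59823/116447))/(-64473 + (1317 - 1419*(-144) + 3*(-144)²)) - (-267 + 535) = (-66946 + (-73631*1/37990 - 59823*1/116447))/(-64473 + (1317 + 204336 + 3*20736)) - 1*268 = (-66946 + (-2539/1310 - 59823/116447))/(-64473 + (1317 + 204336 + 62208)) - 268 = (-66946 - 374027063/152545570)/(-64473 + 267861) - 268 = -10212689756283/152545570/203388 - 268 = -10212689756283/152545570*1/203388 - 268 = -3404229918761/10341979463720 - 268 = -2775054726195721/10341979463720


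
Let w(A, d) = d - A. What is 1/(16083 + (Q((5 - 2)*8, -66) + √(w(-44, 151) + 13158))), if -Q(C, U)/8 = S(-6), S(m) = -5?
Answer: 16123/259937776 - √13353/259937776 ≈ 6.1582e-5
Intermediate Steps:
Q(C, U) = 40 (Q(C, U) = -8*(-5) = 40)
1/(16083 + (Q((5 - 2)*8, -66) + √(w(-44, 151) + 13158))) = 1/(16083 + (40 + √((151 - 1*(-44)) + 13158))) = 1/(16083 + (40 + √((151 + 44) + 13158))) = 1/(16083 + (40 + √(195 + 13158))) = 1/(16083 + (40 + √13353)) = 1/(16123 + √13353)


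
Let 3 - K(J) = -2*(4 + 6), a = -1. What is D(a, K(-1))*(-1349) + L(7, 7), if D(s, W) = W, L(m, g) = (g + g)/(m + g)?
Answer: -31026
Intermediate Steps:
K(J) = 23 (K(J) = 3 - (-2)*(4 + 6) = 3 - (-2)*10 = 3 - 1*(-20) = 3 + 20 = 23)
L(m, g) = 2*g/(g + m) (L(m, g) = (2*g)/(g + m) = 2*g/(g + m))
D(a, K(-1))*(-1349) + L(7, 7) = 23*(-1349) + 2*7/(7 + 7) = -31027 + 2*7/14 = -31027 + 2*7*(1/14) = -31027 + 1 = -31026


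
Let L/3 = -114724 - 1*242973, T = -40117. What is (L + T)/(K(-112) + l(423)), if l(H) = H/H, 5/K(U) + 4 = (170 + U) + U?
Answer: -64566064/53 ≈ -1.2182e+6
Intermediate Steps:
K(U) = 5/(166 + 2*U) (K(U) = 5/(-4 + ((170 + U) + U)) = 5/(-4 + (170 + 2*U)) = 5/(166 + 2*U))
l(H) = 1
L = -1073091 (L = 3*(-114724 - 1*242973) = 3*(-114724 - 242973) = 3*(-357697) = -1073091)
(L + T)/(K(-112) + l(423)) = (-1073091 - 40117)/(5/(2*(83 - 112)) + 1) = -1113208/((5/2)/(-29) + 1) = -1113208/((5/2)*(-1/29) + 1) = -1113208/(-5/58 + 1) = -1113208/53/58 = -1113208*58/53 = -64566064/53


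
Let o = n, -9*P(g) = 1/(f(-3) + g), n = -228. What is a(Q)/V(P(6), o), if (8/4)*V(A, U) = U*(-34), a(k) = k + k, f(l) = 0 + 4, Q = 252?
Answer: 42/323 ≈ 0.13003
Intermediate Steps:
f(l) = 4
P(g) = -1/(9*(4 + g))
o = -228
a(k) = 2*k
V(A, U) = -17*U (V(A, U) = (U*(-34))/2 = (-34*U)/2 = -17*U)
a(Q)/V(P(6), o) = (2*252)/((-17*(-228))) = 504/3876 = 504*(1/3876) = 42/323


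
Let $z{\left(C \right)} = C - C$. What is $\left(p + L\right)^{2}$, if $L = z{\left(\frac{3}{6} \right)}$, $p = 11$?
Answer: $121$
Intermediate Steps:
$z{\left(C \right)} = 0$
$L = 0$
$\left(p + L\right)^{2} = \left(11 + 0\right)^{2} = 11^{2} = 121$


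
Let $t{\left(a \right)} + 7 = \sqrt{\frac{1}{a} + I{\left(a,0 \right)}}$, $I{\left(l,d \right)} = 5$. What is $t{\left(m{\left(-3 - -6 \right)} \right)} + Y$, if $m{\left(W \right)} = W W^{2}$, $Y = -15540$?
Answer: $-15547 + \frac{2 \sqrt{102}}{9} \approx -15545.0$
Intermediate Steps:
$m{\left(W \right)} = W^{3}$
$t{\left(a \right)} = -7 + \sqrt{5 + \frac{1}{a}}$ ($t{\left(a \right)} = -7 + \sqrt{\frac{1}{a} + 5} = -7 + \sqrt{5 + \frac{1}{a}}$)
$t{\left(m{\left(-3 - -6 \right)} \right)} + Y = \left(-7 + \sqrt{5 + \frac{1}{\left(-3 - -6\right)^{3}}}\right) - 15540 = \left(-7 + \sqrt{5 + \frac{1}{\left(-3 + 6\right)^{3}}}\right) - 15540 = \left(-7 + \sqrt{5 + \frac{1}{3^{3}}}\right) - 15540 = \left(-7 + \sqrt{5 + \frac{1}{27}}\right) - 15540 = \left(-7 + \sqrt{\frac{136}{27}}\right) - 15540 = \left(-7 + \frac{2 \sqrt{102}}{9}\right) - 15540 = -15547 + \frac{2 \sqrt{102}}{9}$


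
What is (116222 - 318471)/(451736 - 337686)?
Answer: -202249/114050 ≈ -1.7733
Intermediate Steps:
(116222 - 318471)/(451736 - 337686) = -202249/114050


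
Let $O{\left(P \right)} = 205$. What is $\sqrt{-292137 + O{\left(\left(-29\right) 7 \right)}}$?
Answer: $2 i \sqrt{72983} \approx 540.31 i$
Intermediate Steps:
$\sqrt{-292137 + O{\left(\left(-29\right) 7 \right)}} = \sqrt{-292137 + 205} = \sqrt{-291932} = 2 i \sqrt{72983}$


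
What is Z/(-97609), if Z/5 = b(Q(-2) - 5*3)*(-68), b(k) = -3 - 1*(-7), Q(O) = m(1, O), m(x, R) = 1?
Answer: 1360/97609 ≈ 0.013933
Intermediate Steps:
Q(O) = 1
b(k) = 4 (b(k) = -3 + 7 = 4)
Z = -1360 (Z = 5*(4*(-68)) = 5*(-272) = -1360)
Z/(-97609) = -1360/(-97609) = -1360*(-1/97609) = 1360/97609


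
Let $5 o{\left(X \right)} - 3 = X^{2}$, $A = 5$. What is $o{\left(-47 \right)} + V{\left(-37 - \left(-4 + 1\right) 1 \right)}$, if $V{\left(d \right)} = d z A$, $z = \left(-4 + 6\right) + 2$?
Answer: $- \frac{1188}{5} \approx -237.6$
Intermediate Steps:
$z = 4$ ($z = 2 + 2 = 4$)
$V{\left(d \right)} = 20 d$ ($V{\left(d \right)} = d 4 \cdot 5 = 4 d 5 = 20 d$)
$o{\left(X \right)} = \frac{3}{5} + \frac{X^{2}}{5}$
$o{\left(-47 \right)} + V{\left(-37 - \left(-4 + 1\right) 1 \right)} = \left(\frac{3}{5} + \frac{\left(-47\right)^{2}}{5}\right) + 20 \left(-37 - \left(-4 + 1\right) 1\right) = \left(\frac{3}{5} + \frac{1}{5} \cdot 2209\right) + 20 \left(-37 - \left(-3\right) 1\right) = \left(\frac{3}{5} + \frac{2209}{5}\right) + 20 \left(-37 - -3\right) = \frac{2212}{5} + 20 \left(-37 + 3\right) = \frac{2212}{5} + 20 \left(-34\right) = \frac{2212}{5} - 680 = - \frac{1188}{5}$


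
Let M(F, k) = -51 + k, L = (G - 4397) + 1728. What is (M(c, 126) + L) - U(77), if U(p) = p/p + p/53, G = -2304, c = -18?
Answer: -259724/53 ≈ -4900.5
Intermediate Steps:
L = -4973 (L = (-2304 - 4397) + 1728 = -6701 + 1728 = -4973)
U(p) = 1 + p/53 (U(p) = 1 + p*(1/53) = 1 + p/53)
(M(c, 126) + L) - U(77) = ((-51 + 126) - 4973) - (1 + (1/53)*77) = (75 - 4973) - (1 + 77/53) = -4898 - 1*130/53 = -4898 - 130/53 = -259724/53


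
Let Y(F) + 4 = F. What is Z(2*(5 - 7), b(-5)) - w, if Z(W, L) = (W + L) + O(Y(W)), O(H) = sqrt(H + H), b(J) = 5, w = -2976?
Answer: 2977 + 4*I ≈ 2977.0 + 4.0*I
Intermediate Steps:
Y(F) = -4 + F
O(H) = sqrt(2)*sqrt(H) (O(H) = sqrt(2*H) = sqrt(2)*sqrt(H))
Z(W, L) = L + W + sqrt(2)*sqrt(-4 + W) (Z(W, L) = (W + L) + sqrt(2)*sqrt(-4 + W) = (L + W) + sqrt(2)*sqrt(-4 + W) = L + W + sqrt(2)*sqrt(-4 + W))
Z(2*(5 - 7), b(-5)) - w = (5 + 2*(5 - 7) + sqrt(-8 + 2*(2*(5 - 7)))) - 1*(-2976) = (5 + 2*(-2) + sqrt(-8 + 2*(2*(-2)))) + 2976 = (5 - 4 + sqrt(-8 + 2*(-4))) + 2976 = (5 - 4 + sqrt(-8 - 8)) + 2976 = (5 - 4 + sqrt(-16)) + 2976 = (5 - 4 + 4*I) + 2976 = (1 + 4*I) + 2976 = 2977 + 4*I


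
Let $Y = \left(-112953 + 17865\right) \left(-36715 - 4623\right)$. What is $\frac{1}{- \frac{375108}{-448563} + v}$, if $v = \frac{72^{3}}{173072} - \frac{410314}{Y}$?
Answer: $\frac{3178734099859529904}{9513139617481477451} \approx 0.33414$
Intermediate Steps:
$Y = 3930747744$ ($Y = \left(-95088\right) \left(-41338\right) = 3930747744$)
$v = \frac{45846022502747}{21259449173424}$ ($v = \frac{72^{3}}{173072} - \frac{410314}{3930747744} = 373248 \cdot \frac{1}{173072} - \frac{205157}{1965373872} = \frac{23328}{10817} - \frac{205157}{1965373872} = \frac{45846022502747}{21259449173424} \approx 2.1565$)
$\frac{1}{- \frac{375108}{-448563} + v} = \frac{1}{- \frac{375108}{-448563} + \frac{45846022502747}{21259449173424}} = \frac{1}{\left(-375108\right) \left(- \frac{1}{448563}\right) + \frac{45846022502747}{21259449173424}} = \frac{1}{\frac{125036}{149521} + \frac{45846022502747}{21259449173424}} = \frac{1}{\frac{9513139617481477451}{3178734099859529904}} = \frac{3178734099859529904}{9513139617481477451}$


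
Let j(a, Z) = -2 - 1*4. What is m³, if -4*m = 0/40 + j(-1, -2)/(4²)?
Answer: 27/32768 ≈ 0.00082397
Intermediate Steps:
j(a, Z) = -6 (j(a, Z) = -2 - 4 = -6)
m = 3/32 (m = -(0/40 - 6/(4²))/4 = -(0*(1/40) - 6/16)/4 = -(0 - 6*1/16)/4 = -(0 - 3/8)/4 = -¼*(-3/8) = 3/32 ≈ 0.093750)
m³ = (3/32)³ = 27/32768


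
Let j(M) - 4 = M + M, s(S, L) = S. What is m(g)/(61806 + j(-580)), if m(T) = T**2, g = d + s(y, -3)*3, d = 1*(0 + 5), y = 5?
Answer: 8/1213 ≈ 0.0065952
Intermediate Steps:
d = 5 (d = 1*5 = 5)
j(M) = 4 + 2*M (j(M) = 4 + (M + M) = 4 + 2*M)
g = 20 (g = 5 + 5*3 = 5 + 15 = 20)
m(g)/(61806 + j(-580)) = 20**2/(61806 + (4 + 2*(-580))) = 400/(61806 + (4 - 1160)) = 400/(61806 - 1156) = 400/60650 = 400*(1/60650) = 8/1213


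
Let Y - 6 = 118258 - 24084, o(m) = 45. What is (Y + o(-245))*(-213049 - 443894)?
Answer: -61900454175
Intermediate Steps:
Y = 94180 (Y = 6 + (118258 - 24084) = 6 + 94174 = 94180)
(Y + o(-245))*(-213049 - 443894) = (94180 + 45)*(-213049 - 443894) = 94225*(-656943) = -61900454175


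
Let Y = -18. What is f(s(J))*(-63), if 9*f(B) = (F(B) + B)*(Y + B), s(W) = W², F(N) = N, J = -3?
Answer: 1134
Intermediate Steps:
f(B) = 2*B*(-18 + B)/9 (f(B) = ((B + B)*(-18 + B))/9 = ((2*B)*(-18 + B))/9 = (2*B*(-18 + B))/9 = 2*B*(-18 + B)/9)
f(s(J))*(-63) = ((2/9)*(-3)²*(-18 + (-3)²))*(-63) = ((2/9)*9*(-18 + 9))*(-63) = ((2/9)*9*(-9))*(-63) = -18*(-63) = 1134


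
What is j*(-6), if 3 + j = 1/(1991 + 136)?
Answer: 12760/709 ≈ 17.997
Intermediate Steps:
j = -6380/2127 (j = -3 + 1/(1991 + 136) = -3 + 1/2127 = -6380/2127 ≈ -2.9995)
j*(-6) = -6380/2127*(-6) = 12760/709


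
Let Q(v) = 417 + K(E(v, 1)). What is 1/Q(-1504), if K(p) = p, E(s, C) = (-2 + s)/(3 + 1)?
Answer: 2/81 ≈ 0.024691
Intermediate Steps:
E(s, C) = -½ + s/4 (E(s, C) = (-2 + s)/4 = (-2 + s)*(¼) = -½ + s/4)
Q(v) = 833/2 + v/4 (Q(v) = 417 + (-½ + v/4) = 833/2 + v/4)
1/Q(-1504) = 1/(833/2 + (¼)*(-1504)) = 1/(833/2 - 376) = 1/(81/2) = 2/81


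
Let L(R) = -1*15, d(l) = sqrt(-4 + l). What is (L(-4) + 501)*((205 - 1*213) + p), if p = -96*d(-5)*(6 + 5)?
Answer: -3888 - 1539648*I ≈ -3888.0 - 1.5396e+6*I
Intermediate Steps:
L(R) = -15
p = -3168*I (p = -96*sqrt(-4 - 5)*(6 + 5) = -96*sqrt(-9)*11 = -96*3*I*11 = -3168*I ≈ -3168.0*I)
(L(-4) + 501)*((205 - 1*213) + p) = (-15 + 501)*((205 - 1*213) - 3168*I) = 486*((205 - 213) - 3168*I) = 486*(-8 - 3168*I) = -3888 - 1539648*I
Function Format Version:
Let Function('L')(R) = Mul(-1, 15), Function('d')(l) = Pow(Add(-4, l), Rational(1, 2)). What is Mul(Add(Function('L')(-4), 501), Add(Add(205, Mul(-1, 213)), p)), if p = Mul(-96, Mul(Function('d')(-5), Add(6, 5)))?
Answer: Add(-3888, Mul(-1539648, I)) ≈ Add(-3888.0, Mul(-1.5396e+6, I))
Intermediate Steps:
Function('L')(R) = -15
p = Mul(-3168, I) (p = Mul(-96, Mul(Pow(Add(-4, -5), Rational(1, 2)), Add(6, 5))) = Mul(-96, Mul(Pow(-9, Rational(1, 2)), 11)) = Mul(-96, Mul(Mul(3, I), 11)) = Mul(-96, Mul(33, I)) = Mul(-3168, I) ≈ Mul(-3168.0, I))
Mul(Add(Function('L')(-4), 501), Add(Add(205, Mul(-1, 213)), p)) = Mul(Add(-15, 501), Add(Add(205, Mul(-1, 213)), Mul(-3168, I))) = Mul(486, Add(Add(205, -213), Mul(-3168, I))) = Mul(486, Add(-8, Mul(-3168, I))) = Add(-3888, Mul(-1539648, I))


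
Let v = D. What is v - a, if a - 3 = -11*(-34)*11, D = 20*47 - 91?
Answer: -3268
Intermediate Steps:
D = 849 (D = 940 - 91 = 849)
a = 4117 (a = 3 - 11*(-34)*11 = 3 + 374*11 = 3 + 4114 = 4117)
v = 849
v - a = 849 - 1*4117 = 849 - 4117 = -3268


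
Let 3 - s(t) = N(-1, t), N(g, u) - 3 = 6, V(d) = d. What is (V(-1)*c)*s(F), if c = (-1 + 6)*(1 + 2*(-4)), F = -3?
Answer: -210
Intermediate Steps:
N(g, u) = 9 (N(g, u) = 3 + 6 = 9)
c = -35 (c = 5*(1 - 8) = 5*(-7) = -35)
s(t) = -6 (s(t) = 3 - 1*9 = 3 - 9 = -6)
(V(-1)*c)*s(F) = -1*(-35)*(-6) = 35*(-6) = -210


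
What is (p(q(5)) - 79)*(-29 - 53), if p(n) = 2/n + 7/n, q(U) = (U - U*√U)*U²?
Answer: 1619869/250 + 369*√5/250 ≈ 6482.8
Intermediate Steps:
q(U) = U²*(U - U^(3/2)) (q(U) = (U - U^(3/2))*U² = U²*(U - U^(3/2)))
p(n) = 9/n
(p(q(5)) - 79)*(-29 - 53) = (9/(5³ - 5^(7/2)) - 79)*(-29 - 53) = (9/(125 - 125*√5) - 79)*(-82) = (-79 + 9/(125 - 125*√5))*(-82) = 6478 - 738/(125 - 125*√5)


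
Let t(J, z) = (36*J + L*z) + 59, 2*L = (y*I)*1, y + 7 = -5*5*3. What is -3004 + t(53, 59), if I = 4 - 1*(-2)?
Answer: -15551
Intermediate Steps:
y = -82 (y = -7 - 5*5*3 = -7 - 25*3 = -7 - 75 = -82)
I = 6 (I = 4 + 2 = 6)
L = -246 (L = (-82*6*1)/2 = (-492*1)/2 = (½)*(-492) = -246)
t(J, z) = 59 - 246*z + 36*J (t(J, z) = (36*J - 246*z) + 59 = (-246*z + 36*J) + 59 = 59 - 246*z + 36*J)
-3004 + t(53, 59) = -3004 + (59 - 246*59 + 36*53) = -3004 + (59 - 14514 + 1908) = -3004 - 12547 = -15551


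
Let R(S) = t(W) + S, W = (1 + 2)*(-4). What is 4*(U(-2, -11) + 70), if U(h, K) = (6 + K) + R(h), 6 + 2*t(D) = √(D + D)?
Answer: 240 + 4*I*√6 ≈ 240.0 + 9.798*I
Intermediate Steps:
W = -12 (W = 3*(-4) = -12)
t(D) = -3 + √2*√D/2 (t(D) = -3 + √(D + D)/2 = -3 + √(2*D)/2 = -3 + (√2*√D)/2 = -3 + √2*√D/2)
R(S) = -3 + S + I*√6 (R(S) = (-3 + √2*√(-12)/2) + S = (-3 + √2*(2*I*√3)/2) + S = (-3 + I*√6) + S = -3 + S + I*√6)
U(h, K) = 3 + K + h + I*√6 (U(h, K) = (6 + K) + (-3 + h + I*√6) = 3 + K + h + I*√6)
4*(U(-2, -11) + 70) = 4*((3 - 11 - 2 + I*√6) + 70) = 4*((-10 + I*√6) + 70) = 4*(60 + I*√6) = 240 + 4*I*√6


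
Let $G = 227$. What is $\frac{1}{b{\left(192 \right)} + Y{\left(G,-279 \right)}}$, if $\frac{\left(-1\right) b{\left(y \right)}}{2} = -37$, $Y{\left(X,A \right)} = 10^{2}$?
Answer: $\frac{1}{174} \approx 0.0057471$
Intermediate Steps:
$Y{\left(X,A \right)} = 100$
$b{\left(y \right)} = 74$ ($b{\left(y \right)} = \left(-2\right) \left(-37\right) = 74$)
$\frac{1}{b{\left(192 \right)} + Y{\left(G,-279 \right)}} = \frac{1}{74 + 100} = \frac{1}{174}$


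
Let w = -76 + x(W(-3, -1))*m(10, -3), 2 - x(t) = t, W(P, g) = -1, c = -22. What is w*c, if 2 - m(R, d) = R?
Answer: 2200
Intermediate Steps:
m(R, d) = 2 - R
x(t) = 2 - t
w = -100 (w = -76 + (2 - 1*(-1))*(2 - 1*10) = -76 + (2 + 1)*(2 - 10) = -76 + 3*(-8) = -76 - 24 = -100)
w*c = -100*(-22) = 2200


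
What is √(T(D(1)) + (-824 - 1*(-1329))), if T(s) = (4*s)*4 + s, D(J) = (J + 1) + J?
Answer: 2*√139 ≈ 23.580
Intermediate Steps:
D(J) = 1 + 2*J (D(J) = (1 + J) + J = 1 + 2*J)
T(s) = 17*s (T(s) = 16*s + s = 17*s)
√(T(D(1)) + (-824 - 1*(-1329))) = √(17*(1 + 2*1) + (-824 - 1*(-1329))) = √(17*(1 + 2) + (-824 + 1329)) = √(17*3 + 505) = √(51 + 505) = √556 = 2*√139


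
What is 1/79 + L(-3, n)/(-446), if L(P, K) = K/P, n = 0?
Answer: 1/79 ≈ 0.012658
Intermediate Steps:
1/79 + L(-3, n)/(-446) = 1/79 + (0/(-3))/(-446) = 1*(1/79) + (0*(-1/3))*(-1/446) = 1/79 + 0*(-1/446) = 1/79 + 0 = 1/79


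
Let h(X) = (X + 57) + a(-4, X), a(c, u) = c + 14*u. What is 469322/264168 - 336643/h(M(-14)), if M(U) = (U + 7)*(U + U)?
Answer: -43762813639/395327412 ≈ -110.70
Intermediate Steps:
M(U) = 2*U*(7 + U) (M(U) = (7 + U)*(2*U) = 2*U*(7 + U))
h(X) = 53 + 15*X (h(X) = (X + 57) + (-4 + 14*X) = (57 + X) + (-4 + 14*X) = 53 + 15*X)
469322/264168 - 336643/h(M(-14)) = 469322/264168 - 336643/(53 + 15*(2*(-14)*(7 - 14))) = 469322*(1/264168) - 336643/(53 + 15*(2*(-14)*(-7))) = 234661/132084 - 336643/(53 + 15*196) = 234661/132084 - 336643/(53 + 2940) = 234661/132084 - 336643/2993 = -43762813639/395327412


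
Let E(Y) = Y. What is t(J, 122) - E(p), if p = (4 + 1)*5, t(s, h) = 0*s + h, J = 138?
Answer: 97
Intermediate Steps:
t(s, h) = h (t(s, h) = 0 + h = h)
p = 25 (p = 5*5 = 25)
t(J, 122) - E(p) = 122 - 1*25 = 122 - 25 = 97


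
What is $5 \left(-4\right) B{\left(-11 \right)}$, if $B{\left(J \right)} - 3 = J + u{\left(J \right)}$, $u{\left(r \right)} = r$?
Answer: $380$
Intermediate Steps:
$B{\left(J \right)} = 3 + 2 J$ ($B{\left(J \right)} = 3 + \left(J + J\right) = 3 + 2 J$)
$5 \left(-4\right) B{\left(-11 \right)} = 5 \left(-4\right) \left(3 + 2 \left(-11\right)\right) = - 20 \left(3 - 22\right) = \left(-20\right) \left(-19\right) = 380$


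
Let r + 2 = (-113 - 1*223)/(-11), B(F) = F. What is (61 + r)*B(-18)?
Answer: -17730/11 ≈ -1611.8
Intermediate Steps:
r = 314/11 (r = -2 + (-113 - 1*223)/(-11) = -2 + (-113 - 223)*(-1/11) = -2 - 336*(-1/11) = -2 + 336/11 = 314/11 ≈ 28.545)
(61 + r)*B(-18) = (61 + 314/11)*(-18) = (985/11)*(-18) = -17730/11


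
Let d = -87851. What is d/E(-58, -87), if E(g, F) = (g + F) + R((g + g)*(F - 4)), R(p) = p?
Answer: -87851/10411 ≈ -8.4383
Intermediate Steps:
E(g, F) = F + g + 2*g*(-4 + F) (E(g, F) = (g + F) + (g + g)*(F - 4) = (F + g) + (2*g)*(-4 + F) = (F + g) + 2*g*(-4 + F) = F + g + 2*g*(-4 + F))
d/E(-58, -87) = -87851/(-87 - 58 + 2*(-58)*(-4 - 87)) = -87851/(-87 - 58 + 2*(-58)*(-91)) = -87851/(-87 - 58 + 10556) = -87851/10411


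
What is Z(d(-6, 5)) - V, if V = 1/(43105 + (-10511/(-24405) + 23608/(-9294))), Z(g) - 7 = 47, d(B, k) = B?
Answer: 87989368076751/1629433442224 ≈ 54.000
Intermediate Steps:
Z(g) = 54 (Z(g) = 7 + 47 = 54)
V = 37803345/1629433442224 (V = 1/(43105 + (-10511*(-1/24405) + 23608*(-1/9294))) = 1/(43105 + (10511/24405 - 11804/4647)) = 1/(43105 - 79744001/37803345) = 1/(1629433442224/37803345) = 37803345/1629433442224 ≈ 2.3200e-5)
Z(d(-6, 5)) - V = 54 - 1*37803345/1629433442224 = 54 - 37803345/1629433442224 = 87989368076751/1629433442224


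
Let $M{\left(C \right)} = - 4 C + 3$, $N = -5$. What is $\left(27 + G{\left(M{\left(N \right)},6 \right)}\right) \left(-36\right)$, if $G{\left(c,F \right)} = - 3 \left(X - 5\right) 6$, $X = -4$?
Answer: $-6804$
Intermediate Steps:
$M{\left(C \right)} = 3 - 4 C$
$G{\left(c,F \right)} = 162$ ($G{\left(c,F \right)} = - 3 \left(-4 - 5\right) 6 = - 3 \left(\left(-9\right) 6\right) = \left(-3\right) \left(-54\right) = 162$)
$\left(27 + G{\left(M{\left(N \right)},6 \right)}\right) \left(-36\right) = \left(27 + 162\right) \left(-36\right) = 189 \left(-36\right) = -6804$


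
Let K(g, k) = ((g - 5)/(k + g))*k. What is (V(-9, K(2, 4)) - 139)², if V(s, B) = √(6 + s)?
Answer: (139 - I*√3)² ≈ 19318.0 - 481.5*I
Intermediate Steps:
K(g, k) = k*(-5 + g)/(g + k) (K(g, k) = ((-5 + g)/(g + k))*k = k*(-5 + g)/(g + k))
(V(-9, K(2, 4)) - 139)² = (√(6 - 9) - 139)² = (√(-3) - 139)² = (I*√3 - 139)² = (-139 + I*√3)²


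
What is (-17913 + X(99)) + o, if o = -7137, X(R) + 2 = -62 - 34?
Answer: -25148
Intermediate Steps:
X(R) = -98 (X(R) = -2 + (-62 - 34) = -2 - 96 = -98)
(-17913 + X(99)) + o = (-17913 - 98) - 7137 = -18011 - 7137 = -25148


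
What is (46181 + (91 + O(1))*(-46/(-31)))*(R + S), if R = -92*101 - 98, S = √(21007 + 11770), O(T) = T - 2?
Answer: -13481701890/31 + 1435751*√32777/31 ≈ -4.2651e+8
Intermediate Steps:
O(T) = -2 + T
S = √32777 ≈ 181.04
R = -9390 (R = -9292 - 98 = -9390)
(46181 + (91 + O(1))*(-46/(-31)))*(R + S) = (46181 + (91 + (-2 + 1))*(-46/(-31)))*(-9390 + √32777) = (46181 + (91 - 1)*(-46*(-1/31)))*(-9390 + √32777) = (46181 + 90*(46/31))*(-9390 + √32777) = (46181 + 4140/31)*(-9390 + √32777) = 1435751*(-9390 + √32777)/31 = -13481701890/31 + 1435751*√32777/31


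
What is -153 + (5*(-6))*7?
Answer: -363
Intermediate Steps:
-153 + (5*(-6))*7 = -153 - 30*7 = -153 - 210 = -363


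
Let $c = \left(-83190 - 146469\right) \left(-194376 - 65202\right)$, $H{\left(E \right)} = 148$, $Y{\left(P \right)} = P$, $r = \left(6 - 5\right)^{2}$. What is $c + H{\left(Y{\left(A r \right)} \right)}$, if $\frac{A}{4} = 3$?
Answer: $59614424050$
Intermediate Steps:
$A = 12$ ($A = 4 \cdot 3 = 12$)
$r = 1$ ($r = 1^{2} = 1$)
$c = 59614423902$ ($c = \left(-229659\right) \left(-259578\right) = 59614423902$)
$c + H{\left(Y{\left(A r \right)} \right)} = 59614423902 + 148 = 59614424050$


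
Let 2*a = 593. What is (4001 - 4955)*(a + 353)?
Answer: -619623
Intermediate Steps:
a = 593/2 (a = (½)*593 = 593/2 ≈ 296.50)
(4001 - 4955)*(a + 353) = (4001 - 4955)*(593/2 + 353) = -954*1299/2 = -619623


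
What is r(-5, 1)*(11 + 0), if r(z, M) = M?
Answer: 11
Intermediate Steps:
r(-5, 1)*(11 + 0) = 1*(11 + 0) = 1*11 = 11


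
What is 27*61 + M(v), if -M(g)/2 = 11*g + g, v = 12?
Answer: 1359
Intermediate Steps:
M(g) = -24*g (M(g) = -2*(11*g + g) = -24*g)
27*61 + M(v) = 27*61 - 24*12 = 1647 - 288 = 1359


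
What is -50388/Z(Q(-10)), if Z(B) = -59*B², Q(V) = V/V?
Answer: 50388/59 ≈ 854.03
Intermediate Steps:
Q(V) = 1
-50388/Z(Q(-10)) = -50388/((-59*1²)) = -50388/((-59*1)) = -50388/(-59) = -50388*(-1/59) = 50388/59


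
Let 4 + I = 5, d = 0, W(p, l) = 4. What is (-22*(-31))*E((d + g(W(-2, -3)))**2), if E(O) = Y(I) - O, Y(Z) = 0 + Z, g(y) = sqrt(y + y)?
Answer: -4774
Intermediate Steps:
I = 1 (I = -4 + 5 = 1)
g(y) = sqrt(2)*sqrt(y) (g(y) = sqrt(2*y) = sqrt(2)*sqrt(y))
Y(Z) = Z
E(O) = 1 - O
(-22*(-31))*E((d + g(W(-2, -3)))**2) = (-22*(-31))*(1 - (0 + sqrt(2)*sqrt(4))**2) = 682*(1 - (0 + sqrt(2)*2)**2) = 682*(1 - (0 + 2*sqrt(2))**2) = 682*(1 - (2*sqrt(2))**2) = 682*(1 - 1*8) = 682*(1 - 8) = 682*(-7) = -4774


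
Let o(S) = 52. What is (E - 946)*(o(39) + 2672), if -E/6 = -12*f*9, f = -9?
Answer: -18463272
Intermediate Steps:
E = -5832 (E = -6*(-12*(-9))*9 = -648*9 = -6*972 = -5832)
(E - 946)*(o(39) + 2672) = (-5832 - 946)*(52 + 2672) = -6778*2724 = -18463272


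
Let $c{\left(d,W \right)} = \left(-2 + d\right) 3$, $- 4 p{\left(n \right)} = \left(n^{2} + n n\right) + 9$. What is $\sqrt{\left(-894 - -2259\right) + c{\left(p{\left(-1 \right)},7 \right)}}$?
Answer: $\frac{\sqrt{5403}}{2} \approx 36.753$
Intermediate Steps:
$p{\left(n \right)} = - \frac{9}{4} - \frac{n^{2}}{2}$ ($p{\left(n \right)} = - \frac{\left(n^{2} + n n\right) + 9}{4} = - \frac{\left(n^{2} + n^{2}\right) + 9}{4} = - \frac{2 n^{2} + 9}{4} = - \frac{9 + 2 n^{2}}{4} = - \frac{9}{4} - \frac{n^{2}}{2}$)
$c{\left(d,W \right)} = -6 + 3 d$
$\sqrt{\left(-894 - -2259\right) + c{\left(p{\left(-1 \right)},7 \right)}} = \sqrt{\left(-894 - -2259\right) + \left(-6 + 3 \left(- \frac{9}{4} - \frac{\left(-1\right)^{2}}{2}\right)\right)} = \sqrt{\left(-894 + 2259\right) + \left(-6 + 3 \left(- \frac{9}{4} - \frac{1}{2}\right)\right)} = \sqrt{1365 + \left(-6 + 3 \left(- \frac{9}{4} - \frac{1}{2}\right)\right)} = \sqrt{1365 + \left(-6 + 3 \left(- \frac{11}{4}\right)\right)} = \sqrt{1365 - \frac{57}{4}} = \sqrt{\frac{5403}{4}} = \frac{\sqrt{5403}}{2}$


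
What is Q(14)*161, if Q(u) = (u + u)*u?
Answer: 63112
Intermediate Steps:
Q(u) = 2*u² (Q(u) = (2*u)*u = 2*u²)
Q(14)*161 = (2*14²)*161 = (2*196)*161 = 392*161 = 63112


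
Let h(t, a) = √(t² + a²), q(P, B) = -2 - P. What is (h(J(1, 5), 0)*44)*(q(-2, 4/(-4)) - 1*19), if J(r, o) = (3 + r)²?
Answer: -13376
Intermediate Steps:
h(t, a) = √(a² + t²)
(h(J(1, 5), 0)*44)*(q(-2, 4/(-4)) - 1*19) = (√(0² + ((3 + 1)²)²)*44)*((-2 - 1*(-2)) - 1*19) = (√(0 + (4²)²)*44)*((-2 + 2) - 19) = (√(0 + 16²)*44)*(0 - 19) = (√(0 + 256)*44)*(-19) = (√256*44)*(-19) = (16*44)*(-19) = 704*(-19) = -13376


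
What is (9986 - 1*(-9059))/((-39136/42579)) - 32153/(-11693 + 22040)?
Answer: -8391817107893/404940192 ≈ -20724.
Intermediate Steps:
(9986 - 1*(-9059))/((-39136/42579)) - 32153/(-11693 + 22040) = (9986 + 9059)/((-39136*1/42579)) - 32153/10347 = 19045/(-39136/42579) - 32153*1/10347 = 19045*(-42579/39136) - 32153/10347 = -810917055/39136 - 32153/10347 = -8391817107893/404940192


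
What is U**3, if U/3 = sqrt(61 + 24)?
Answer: 2295*sqrt(85) ≈ 21159.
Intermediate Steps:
U = 3*sqrt(85) (U = 3*sqrt(61 + 24) = 3*sqrt(85) ≈ 27.659)
U**3 = (3*sqrt(85))**3 = 2295*sqrt(85)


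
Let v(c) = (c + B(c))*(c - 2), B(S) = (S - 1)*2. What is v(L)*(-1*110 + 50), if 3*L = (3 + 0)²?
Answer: -420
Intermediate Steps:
L = 3 (L = (3 + 0)²/3 = (⅓)*3² = (⅓)*9 = 3)
B(S) = -2 + 2*S (B(S) = (-1 + S)*2 = -2 + 2*S)
v(c) = (-2 + c)*(-2 + 3*c) (v(c) = (c + (-2 + 2*c))*(c - 2) = (-2 + 3*c)*(-2 + c) = (-2 + c)*(-2 + 3*c))
v(L)*(-1*110 + 50) = (4 - 8*3 + 3*3²)*(-1*110 + 50) = (4 - 24 + 3*9)*(-110 + 50) = (4 - 24 + 27)*(-60) = 7*(-60) = -420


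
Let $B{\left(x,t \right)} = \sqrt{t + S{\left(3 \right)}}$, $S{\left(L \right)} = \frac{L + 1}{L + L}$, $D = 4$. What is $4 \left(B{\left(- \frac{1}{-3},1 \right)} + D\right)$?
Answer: $16 + \frac{4 \sqrt{15}}{3} \approx 21.164$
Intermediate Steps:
$S{\left(L \right)} = \frac{1 + L}{2 L}$
$B{\left(x,t \right)} = \sqrt{\frac{2}{3} + t}$ ($B{\left(x,t \right)} = \sqrt{t + \frac{1 + 3}{2 \cdot 3}} = \sqrt{t + \frac{1}{2} \cdot \frac{1}{3} \cdot 4} = \sqrt{t + \frac{2}{3}} = \sqrt{\frac{2}{3} + t}$)
$4 \left(B{\left(- \frac{1}{-3},1 \right)} + D\right) = 4 \left(\frac{\sqrt{6 + 9 \cdot 1}}{3} + 4\right) = 4 \left(\frac{\sqrt{6 + 9}}{3} + 4\right) = 4 \left(\frac{\sqrt{15}}{3} + 4\right) = 4 \left(4 + \frac{\sqrt{15}}{3}\right) = 16 + \frac{4 \sqrt{15}}{3}$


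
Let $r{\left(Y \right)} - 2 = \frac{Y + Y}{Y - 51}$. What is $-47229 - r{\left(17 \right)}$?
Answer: $-47230$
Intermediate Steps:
$r{\left(Y \right)} = 2 + \frac{2 Y}{-51 + Y}$ ($r{\left(Y \right)} = 2 + \frac{Y + Y}{Y - 51} = 2 + \frac{2 Y}{-51 + Y}$)
$-47229 - r{\left(17 \right)} = -47229 - \frac{2 \left(-51 + 2 \cdot 17\right)}{-51 + 17} = -47229 - \frac{2 \left(-51 + 34\right)}{-34} = -47229 - 2 \left(- \frac{1}{34}\right) \left(-17\right) = -47229 - 1 = -47230$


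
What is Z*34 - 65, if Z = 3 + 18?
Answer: 649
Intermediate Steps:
Z = 21
Z*34 - 65 = 21*34 - 65 = 714 - 65 = 649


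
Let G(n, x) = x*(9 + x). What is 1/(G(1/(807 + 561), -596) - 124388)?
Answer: 1/225464 ≈ 4.4353e-6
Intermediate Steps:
1/(G(1/(807 + 561), -596) - 124388) = 1/(-596*(9 - 596) - 124388) = 1/(-596*(-587) - 124388) = 1/(349852 - 124388) = 1/225464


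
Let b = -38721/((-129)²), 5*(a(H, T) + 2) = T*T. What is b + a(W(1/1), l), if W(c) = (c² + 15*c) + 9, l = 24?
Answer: 3075067/27735 ≈ 110.87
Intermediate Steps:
W(c) = 9 + c² + 15*c
a(H, T) = -2 + T²/5 (a(H, T) = -2 + (T*T)/5 = -2 + T²/5)
b = -12907/5547 (b = -38721/16641 = -38721*1/16641 = -12907/5547 ≈ -2.3268)
b + a(W(1/1), l) = -12907/5547 + (-2 + (⅕)*24²) = -12907/5547 + (-2 + (⅕)*576) = -12907/5547 + (-2 + 576/5) = -12907/5547 + 566/5 = 3075067/27735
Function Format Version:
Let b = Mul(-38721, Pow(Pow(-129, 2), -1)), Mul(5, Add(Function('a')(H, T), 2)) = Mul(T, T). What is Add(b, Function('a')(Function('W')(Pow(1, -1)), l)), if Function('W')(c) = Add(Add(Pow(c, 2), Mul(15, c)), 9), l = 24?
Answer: Rational(3075067, 27735) ≈ 110.87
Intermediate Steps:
Function('W')(c) = Add(9, Pow(c, 2), Mul(15, c))
Function('a')(H, T) = Add(-2, Mul(Rational(1, 5), Pow(T, 2))) (Function('a')(H, T) = Add(-2, Mul(Rational(1, 5), Mul(T, T))) = Add(-2, Mul(Rational(1, 5), Pow(T, 2))))
b = Rational(-12907, 5547) (b = Mul(-38721, Pow(16641, -1)) = Mul(-38721, Rational(1, 16641)) = Rational(-12907, 5547) ≈ -2.3268)
Add(b, Function('a')(Function('W')(Pow(1, -1)), l)) = Add(Rational(-12907, 5547), Add(-2, Mul(Rational(1, 5), Pow(24, 2)))) = Add(Rational(-12907, 5547), Add(-2, Mul(Rational(1, 5), 576))) = Add(Rational(-12907, 5547), Add(-2, Rational(576, 5))) = Add(Rational(-12907, 5547), Rational(566, 5)) = Rational(3075067, 27735)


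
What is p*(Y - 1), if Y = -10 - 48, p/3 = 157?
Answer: -27789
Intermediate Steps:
p = 471 (p = 3*157 = 471)
Y = -58
p*(Y - 1) = 471*(-58 - 1) = 471*(-59) = -27789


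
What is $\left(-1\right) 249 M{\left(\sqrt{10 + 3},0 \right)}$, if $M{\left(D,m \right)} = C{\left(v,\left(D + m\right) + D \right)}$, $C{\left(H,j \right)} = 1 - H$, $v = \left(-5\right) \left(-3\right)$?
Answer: $3486$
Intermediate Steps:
$v = 15$
$M{\left(D,m \right)} = -14$ ($M{\left(D,m \right)} = 1 - 15 = -14$)
$\left(-1\right) 249 M{\left(\sqrt{10 + 3},0 \right)} = \left(-1\right) 249 \left(-14\right) = \left(-249\right) \left(-14\right) = 3486$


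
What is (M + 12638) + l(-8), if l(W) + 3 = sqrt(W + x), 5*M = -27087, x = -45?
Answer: 36088/5 + I*sqrt(53) ≈ 7217.6 + 7.2801*I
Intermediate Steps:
M = -27087/5 (M = (1/5)*(-27087) = -27087/5 ≈ -5417.4)
l(W) = -3 + sqrt(-45 + W) (l(W) = -3 + sqrt(W - 45) = -3 + sqrt(-45 + W))
(M + 12638) + l(-8) = (-27087/5 + 12638) + (-3 + sqrt(-45 - 8)) = 36103/5 + (-3 + sqrt(-53)) = 36103/5 + (-3 + I*sqrt(53)) = 36088/5 + I*sqrt(53)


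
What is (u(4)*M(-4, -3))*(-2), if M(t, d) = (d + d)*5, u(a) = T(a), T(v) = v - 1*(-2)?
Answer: 360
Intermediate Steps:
T(v) = 2 + v (T(v) = v + 2 = 2 + v)
u(a) = 2 + a
M(t, d) = 10*d (M(t, d) = (2*d)*5 = 10*d)
(u(4)*M(-4, -3))*(-2) = ((2 + 4)*(10*(-3)))*(-2) = (6*(-30))*(-2) = -180*(-2) = 360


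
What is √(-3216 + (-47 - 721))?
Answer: 4*I*√249 ≈ 63.119*I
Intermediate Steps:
√(-3216 + (-47 - 721)) = √(-3216 - 768) = √(-3984) = 4*I*√249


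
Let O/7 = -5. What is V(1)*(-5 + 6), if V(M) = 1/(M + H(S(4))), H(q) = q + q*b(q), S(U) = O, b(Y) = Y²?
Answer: -1/42909 ≈ -2.3305e-5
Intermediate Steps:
O = -35 (O = 7*(-5) = -35)
S(U) = -35
H(q) = q + q³ (H(q) = q + q*q² = q + q³)
V(M) = 1/(-42910 + M) (V(M) = 1/(M + (-35 + (-35)³)) = 1/(M + (-35 - 42875)) = 1/(M - 42910) = 1/(-42910 + M))
V(1)*(-5 + 6) = (-5 + 6)/(-42910 + 1) = 1/(-42909) = -1/42909*1 = -1/42909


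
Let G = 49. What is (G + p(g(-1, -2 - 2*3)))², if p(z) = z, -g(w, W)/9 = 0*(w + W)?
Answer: 2401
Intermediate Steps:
g(w, W) = 0 (g(w, W) = -0*(w + W) = -0*(W + w) = -9*0 = 0)
(G + p(g(-1, -2 - 2*3)))² = (49 + 0)² = 49² = 2401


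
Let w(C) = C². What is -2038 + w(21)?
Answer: -1597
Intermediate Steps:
-2038 + w(21) = -2038 + 21² = -2038 + 441 = -1597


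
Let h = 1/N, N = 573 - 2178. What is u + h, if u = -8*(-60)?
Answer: 770399/1605 ≈ 480.00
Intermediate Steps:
N = -1605
u = 480
h = -1/1605 (h = 1/(-1605) = -1/1605 ≈ -0.00062305)
u + h = 480 - 1/1605 = 770399/1605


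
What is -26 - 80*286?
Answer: -22906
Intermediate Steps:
-26 - 80*286 = -26 - 22880 = -22906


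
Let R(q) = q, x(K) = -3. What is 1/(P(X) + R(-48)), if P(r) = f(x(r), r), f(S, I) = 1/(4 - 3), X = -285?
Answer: -1/47 ≈ -0.021277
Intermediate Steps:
f(S, I) = 1 (f(S, I) = 1/1 = 1)
P(r) = 1
1/(P(X) + R(-48)) = 1/(1 - 48) = 1/(-47) = -1/47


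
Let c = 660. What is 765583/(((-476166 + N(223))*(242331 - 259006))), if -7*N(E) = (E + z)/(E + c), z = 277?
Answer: 4732068523/49077568954550 ≈ 9.6420e-5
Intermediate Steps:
N(E) = -(277 + E)/(7*(660 + E)) (N(E) = -(E + 277)/(7*(E + 660)) = -(277 + E)/(7*(660 + E)))
765583/(((-476166 + N(223))*(242331 - 259006))) = 765583/(((-476166 + (-277 - 1*223)/(7*(660 + 223)))*(242331 - 259006))) = 765583/(((-476166 + (⅐)*(-277 - 223)/883)*(-16675))) = 765583/(((-476166 + (⅐)*(1/883)*(-500))*(-16675))) = 765583/(((-476166 - 500/6181)*(-16675))) = 765583/((-2943182546/6181*(-16675))) = 765583/(49077568954550/6181) = 765583*(6181/49077568954550) = 4732068523/49077568954550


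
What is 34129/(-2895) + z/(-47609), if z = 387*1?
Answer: -1625967926/137828055 ≈ -11.797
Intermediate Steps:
z = 387
34129/(-2895) + z/(-47609) = 34129/(-2895) + 387/(-47609) = 34129*(-1/2895) + 387*(-1/47609) = -34129/2895 - 387/47609 = -1625967926/137828055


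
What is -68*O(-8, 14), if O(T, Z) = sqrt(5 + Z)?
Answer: -68*sqrt(19) ≈ -296.41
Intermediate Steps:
-68*O(-8, 14) = -68*sqrt(5 + 14) = -68*sqrt(19)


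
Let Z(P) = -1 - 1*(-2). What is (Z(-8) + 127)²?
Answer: 16384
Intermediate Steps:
Z(P) = 1 (Z(P) = -1 + 2 = 1)
(Z(-8) + 127)² = (1 + 127)² = 128² = 16384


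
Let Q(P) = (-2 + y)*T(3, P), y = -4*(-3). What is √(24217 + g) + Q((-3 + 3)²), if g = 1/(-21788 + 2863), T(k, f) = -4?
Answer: -40 + 2*√86734547517/3785 ≈ 115.62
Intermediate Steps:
y = 12
g = -1/18925 (g = 1/(-18925) = -1/18925 ≈ -5.2840e-5)
Q(P) = -40 (Q(P) = (-2 + 12)*(-4) = 10*(-4) = -40)
√(24217 + g) + Q((-3 + 3)²) = √(24217 - 1/18925) - 40 = √(458306724/18925) - 40 = 2*√86734547517/3785 - 40 = -40 + 2*√86734547517/3785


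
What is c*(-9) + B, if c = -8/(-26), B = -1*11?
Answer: -179/13 ≈ -13.769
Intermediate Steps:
B = -11
c = 4/13 (c = -8*(-1/26) = 4/13 ≈ 0.30769)
c*(-9) + B = (4/13)*(-9) - 11 = -36/13 - 11 = -179/13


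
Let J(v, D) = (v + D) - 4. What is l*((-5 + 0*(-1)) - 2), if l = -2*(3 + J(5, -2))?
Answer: 28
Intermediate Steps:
J(v, D) = -4 + D + v (J(v, D) = (D + v) - 4 = -4 + D + v)
l = -4 (l = -2*(3 + (-4 - 2 + 5)) = -2*(3 - 1) = -2*2 = -4)
l*((-5 + 0*(-1)) - 2) = -4*((-5 + 0*(-1)) - 2) = -4*((-5 + 0) - 2) = -4*(-5 - 2) = -4*(-7) = 28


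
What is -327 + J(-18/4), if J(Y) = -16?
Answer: -343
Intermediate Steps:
-327 + J(-18/4) = -327 - 16 = -343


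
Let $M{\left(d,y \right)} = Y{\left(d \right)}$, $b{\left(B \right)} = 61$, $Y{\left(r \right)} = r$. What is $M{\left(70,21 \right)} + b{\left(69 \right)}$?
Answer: $131$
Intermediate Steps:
$M{\left(d,y \right)} = d$
$M{\left(70,21 \right)} + b{\left(69 \right)} = 70 + 61 = 131$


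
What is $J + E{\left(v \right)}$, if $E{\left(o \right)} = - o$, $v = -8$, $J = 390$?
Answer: $398$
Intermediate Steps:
$J + E{\left(v \right)} = 390 - -8 = 390 + 8 = 398$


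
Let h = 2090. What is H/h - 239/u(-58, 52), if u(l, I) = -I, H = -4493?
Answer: 132937/54340 ≈ 2.4464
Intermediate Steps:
H/h - 239/u(-58, 52) = -4493/2090 - 239/((-1*52)) = -4493*1/2090 - 239/(-52) = -4493/2090 - 239*(-1/52) = -4493/2090 + 239/52 = 132937/54340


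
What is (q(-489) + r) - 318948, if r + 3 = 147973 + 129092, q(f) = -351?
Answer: -42237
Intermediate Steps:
r = 277062 (r = -3 + (147973 + 129092) = -3 + 277065 = 277062)
(q(-489) + r) - 318948 = (-351 + 277062) - 318948 = 276711 - 318948 = -42237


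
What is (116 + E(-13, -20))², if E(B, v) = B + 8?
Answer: 12321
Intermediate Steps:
E(B, v) = 8 + B
(116 + E(-13, -20))² = (116 + (8 - 13))² = (116 - 5)² = 111² = 12321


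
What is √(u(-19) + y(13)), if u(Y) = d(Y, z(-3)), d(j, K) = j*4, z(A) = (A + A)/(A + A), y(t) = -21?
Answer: I*√97 ≈ 9.8489*I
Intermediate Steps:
z(A) = 1 (z(A) = (2*A)/((2*A)) = (2*A)*(1/(2*A)) = 1)
d(j, K) = 4*j
u(Y) = 4*Y
√(u(-19) + y(13)) = √(4*(-19) - 21) = √(-76 - 21) = √(-97) = I*√97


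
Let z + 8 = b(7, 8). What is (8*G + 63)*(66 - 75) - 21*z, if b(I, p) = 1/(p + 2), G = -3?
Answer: -1851/10 ≈ -185.10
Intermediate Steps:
b(I, p) = 1/(2 + p)
z = -79/10 (z = -8 + 1/(2 + 8) = -8 + 1/10 = -79/10 ≈ -7.9000)
(8*G + 63)*(66 - 75) - 21*z = (8*(-3) + 63)*(66 - 75) - 21*(-79/10) = (-24 + 63)*(-9) + 1659/10 = 39*(-9) + 1659/10 = -351 + 1659/10 = -1851/10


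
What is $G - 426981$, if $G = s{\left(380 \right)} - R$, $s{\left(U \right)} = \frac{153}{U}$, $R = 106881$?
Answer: $- \frac{202867407}{380} \approx -5.3386 \cdot 10^{5}$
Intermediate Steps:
$G = - \frac{40614627}{380}$ ($G = \frac{153}{380} - 106881 = - \frac{40614627}{380} \approx -1.0688 \cdot 10^{5}$)
$G - 426981 = - \frac{40614627}{380} - 426981 = - \frac{202867407}{380}$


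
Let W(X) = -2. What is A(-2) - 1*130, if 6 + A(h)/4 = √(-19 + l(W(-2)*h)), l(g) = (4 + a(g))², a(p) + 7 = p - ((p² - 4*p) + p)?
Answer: -154 + 4*I*√10 ≈ -154.0 + 12.649*I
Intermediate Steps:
a(p) = -7 - p² + 4*p (a(p) = -7 + (p - ((p² - 4*p) + p)) = -7 + (p - (p² - 3*p)) = -7 + (p + (-p² + 3*p)) = -7 + (-p² + 4*p) = -7 - p² + 4*p)
l(g) = (-3 - g² + 4*g)² (l(g) = (4 + (-7 - g² + 4*g))² = (-3 - g² + 4*g)²)
A(h) = -24 + 4*√(-19 + (3 + 4*h² + 8*h)²) (A(h) = -24 + 4*√(-19 + (3 + (-2*h)² - (-8)*h)²) = -24 + 4*√(-19 + (3 + 4*h² + 8*h)²))
A(-2) - 1*130 = (-24 + 4*√(-19 + (3 + 4*(-2)² + 8*(-2))²)) - 1*130 = (-24 + 4*√(-19 + (3 + 4*4 - 16)²)) - 130 = (-24 + 4*√(-19 + (3 + 16 - 16)²)) - 130 = (-24 + 4*√(-19 + 3²)) - 130 = (-24 + 4*√(-19 + 9)) - 130 = (-24 + 4*√(-10)) - 130 = (-24 + 4*(I*√10)) - 130 = (-24 + 4*I*√10) - 130 = -154 + 4*I*√10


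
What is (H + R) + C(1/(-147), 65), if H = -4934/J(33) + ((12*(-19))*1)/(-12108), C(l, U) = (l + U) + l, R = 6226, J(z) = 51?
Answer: 5206257054/840497 ≈ 6194.3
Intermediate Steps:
C(l, U) = U + 2*l (C(l, U) = (U + l) + l = U + 2*l)
H = -4977437/51459 (H = -4934/51 + ((12*(-19))*1)/(-12108) = -4934*1/51 - 228*1*(-1/12108) = -4934/51 - 228*(-1/12108) = -4934/51 + 19/1009 = -4977437/51459 ≈ -96.726)
(H + R) + C(1/(-147), 65) = (-4977437/51459 + 6226) + (65 + 2/(-147)) = 315406297/51459 + (65 + 2*(-1/147)) = 315406297/51459 + (65 - 2/147) = 315406297/51459 + 9553/147 = 5206257054/840497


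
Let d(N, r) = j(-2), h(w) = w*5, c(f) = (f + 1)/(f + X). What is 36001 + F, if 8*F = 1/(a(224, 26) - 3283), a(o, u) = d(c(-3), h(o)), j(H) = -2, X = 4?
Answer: 946106279/26280 ≈ 36001.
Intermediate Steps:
c(f) = (1 + f)/(4 + f) (c(f) = (f + 1)/(f + 4) = (1 + f)/(4 + f))
h(w) = 5*w
d(N, r) = -2
a(o, u) = -2
F = -1/26280 (F = 1/(8*(-2 - 3283)) = (⅛)/(-3285) = (⅛)*(-1/3285) = -1/26280 ≈ -3.8052e-5)
36001 + F = 36001 - 1/26280 = 946106279/26280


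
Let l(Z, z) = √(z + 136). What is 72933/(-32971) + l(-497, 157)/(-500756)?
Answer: -72933/32971 - √293/500756 ≈ -2.2121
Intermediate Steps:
l(Z, z) = √(136 + z)
72933/(-32971) + l(-497, 157)/(-500756) = 72933/(-32971) + √(136 + 157)/(-500756) = 72933*(-1/32971) + √293*(-1/500756) = -72933/32971 - √293/500756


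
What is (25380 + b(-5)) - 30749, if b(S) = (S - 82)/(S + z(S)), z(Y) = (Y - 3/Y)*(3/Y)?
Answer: -314596/59 ≈ -5332.1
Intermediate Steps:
z(Y) = 3*(Y - 3/Y)/Y
b(S) = (-82 + S)/(3 + S - 9/S²) (b(S) = (S - 82)/(S + (3 - 9/S²)) = (-82 + S)/(3 + S - 9/S²))
(25380 + b(-5)) - 30749 = (25380 + (-5)²*(-82 - 5)/(-9 + (-5)³ + 3*(-5)²)) - 30749 = (25380 + 25*(-87)/(-9 - 125 + 3*25)) - 30749 = (25380 + 25*(-87)/(-9 - 125 + 75)) - 30749 = (25380 + 25*(-87)/(-59)) - 30749 = (25380 + 25*(-1/59)*(-87)) - 30749 = (25380 + 2175/59) - 30749 = 1499595/59 - 30749 = -314596/59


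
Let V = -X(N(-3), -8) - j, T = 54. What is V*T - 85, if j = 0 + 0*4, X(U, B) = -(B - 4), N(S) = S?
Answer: -733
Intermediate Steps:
X(U, B) = 4 - B (X(U, B) = -(-4 + B) = 4 - B)
j = 0 (j = 0 + 0 = 0)
V = -12 (V = -(4 - 1*(-8)) - 1*0 = -(4 + 8) + 0 = -1*12 + 0 = -12 + 0 = -12)
V*T - 85 = -12*54 - 85 = -648 - 85 = -733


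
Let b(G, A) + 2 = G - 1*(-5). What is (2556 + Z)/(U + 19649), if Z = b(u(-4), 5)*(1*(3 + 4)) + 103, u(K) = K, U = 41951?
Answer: 663/15400 ≈ 0.043052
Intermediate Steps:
b(G, A) = 3 + G (b(G, A) = -2 + (G - 1*(-5)) = -2 + (G + 5) = -2 + (5 + G) = 3 + G)
Z = 96 (Z = (3 - 4)*(1*(3 + 4)) + 103 = -7 + 103 = 96)
(2556 + Z)/(U + 19649) = (2556 + 96)/(41951 + 19649) = 2652/61600 = 2652*(1/61600) = 663/15400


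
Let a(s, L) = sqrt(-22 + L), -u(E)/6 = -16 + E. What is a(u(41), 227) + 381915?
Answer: 381915 + sqrt(205) ≈ 3.8193e+5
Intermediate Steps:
u(E) = 96 - 6*E (u(E) = -6*(-16 + E) = 96 - 6*E)
a(u(41), 227) + 381915 = sqrt(-22 + 227) + 381915 = sqrt(205) + 381915 = 381915 + sqrt(205)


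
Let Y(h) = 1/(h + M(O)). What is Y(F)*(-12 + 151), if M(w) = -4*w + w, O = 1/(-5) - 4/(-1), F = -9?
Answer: -695/102 ≈ -6.8137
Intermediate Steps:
O = 19/5 (O = 1*(-⅕) - 4*(-1) = -⅕ + 4 = 19/5 ≈ 3.8000)
M(w) = -3*w
Y(h) = 1/(-57/5 + h) (Y(h) = 1/(h - 3*19/5) = 1/(h - 57/5) = 1/(-57/5 + h))
Y(F)*(-12 + 151) = (5/(-57 + 5*(-9)))*(-12 + 151) = (5/(-57 - 45))*139 = (5/(-102))*139 = (5*(-1/102))*139 = -5/102*139 = -695/102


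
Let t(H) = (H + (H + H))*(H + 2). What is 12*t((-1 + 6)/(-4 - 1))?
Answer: -36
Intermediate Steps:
t(H) = 3*H*(2 + H) (t(H) = (H + 2*H)*(2 + H) = (3*H)*(2 + H) = 3*H*(2 + H))
12*t((-1 + 6)/(-4 - 1)) = 12*(3*((-1 + 6)/(-4 - 1))*(2 + (-1 + 6)/(-4 - 1))) = 12*(3*(5/(-5))*(2 + 5/(-5))) = 12*(3*(5*(-⅕))*(2 + 5*(-⅕))) = 12*(3*(-1)*(2 - 1)) = 12*(3*(-1)*1) = 12*(-3) = -36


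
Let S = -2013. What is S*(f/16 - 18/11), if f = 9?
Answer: 34587/16 ≈ 2161.7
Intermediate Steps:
S*(f/16 - 18/11) = -2013*(9/16 - 18/11) = -2013*(-189/176) = 34587/16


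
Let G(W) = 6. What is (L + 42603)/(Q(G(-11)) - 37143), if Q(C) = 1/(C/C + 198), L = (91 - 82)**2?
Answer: -2123529/1847864 ≈ -1.1492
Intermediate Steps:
L = 81 (L = 9**2 = 81)
Q(C) = 1/199 (Q(C) = 1/(1 + 198) = 1/199)
(L + 42603)/(Q(G(-11)) - 37143) = (81 + 42603)/(1/199 - 37143) = 42684/(-7391456/199) = 42684*(-199/7391456) = -2123529/1847864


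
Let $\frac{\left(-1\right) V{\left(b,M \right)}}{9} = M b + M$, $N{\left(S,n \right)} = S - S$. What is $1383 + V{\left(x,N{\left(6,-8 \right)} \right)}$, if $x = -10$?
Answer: $1383$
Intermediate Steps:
$N{\left(S,n \right)} = 0$
$V{\left(b,M \right)} = - 9 M - 9 M b$ ($V{\left(b,M \right)} = - 9 \left(M b + M\right) = - 9 \left(M + M b\right) = - 9 M - 9 M b$)
$1383 + V{\left(x,N{\left(6,-8 \right)} \right)} = 1383 - 0 \left(1 - 10\right) = 1383 - 0 \left(-9\right) = 1383 + 0 = 1383$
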